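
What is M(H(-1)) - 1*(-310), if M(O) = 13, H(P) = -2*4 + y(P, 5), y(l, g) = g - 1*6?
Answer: 323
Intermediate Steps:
y(l, g) = -6 + g (y(l, g) = g - 6 = -6 + g)
H(P) = -9 (H(P) = -2*4 + (-6 + 5) = -8 - 1 = -9)
M(H(-1)) - 1*(-310) = 13 - 1*(-310) = 13 + 310 = 323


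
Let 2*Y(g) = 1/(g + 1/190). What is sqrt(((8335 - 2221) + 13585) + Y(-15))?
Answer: 2*sqrt(39973148061)/2849 ≈ 140.35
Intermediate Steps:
Y(g) = 1/(2*(1/190 + g)) (Y(g) = 1/(2*(g + 1/190)) = 1/(2*(1/190 + g)))
sqrt(((8335 - 2221) + 13585) + Y(-15)) = sqrt(((8335 - 2221) + 13585) + 95/(1 + 190*(-15))) = sqrt((6114 + 13585) + 95/(1 - 2850)) = sqrt(19699 + 95/(-2849)) = sqrt(19699 + 95*(-1/2849)) = sqrt(19699 - 95/2849) = sqrt(56122356/2849) = 2*sqrt(39973148061)/2849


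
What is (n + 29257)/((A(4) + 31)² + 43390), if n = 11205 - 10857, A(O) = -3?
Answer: 29605/44174 ≈ 0.67019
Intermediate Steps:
n = 348
(n + 29257)/((A(4) + 31)² + 43390) = (348 + 29257)/((-3 + 31)² + 43390) = 29605/(28² + 43390) = 29605/(784 + 43390) = 29605/44174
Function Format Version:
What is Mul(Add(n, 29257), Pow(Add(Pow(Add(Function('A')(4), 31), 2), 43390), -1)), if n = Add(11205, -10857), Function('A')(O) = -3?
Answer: Rational(29605, 44174) ≈ 0.67019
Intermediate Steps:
n = 348
Mul(Add(n, 29257), Pow(Add(Pow(Add(Function('A')(4), 31), 2), 43390), -1)) = Mul(Add(348, 29257), Pow(Add(Pow(Add(-3, 31), 2), 43390), -1)) = Mul(29605, Pow(Add(Pow(28, 2), 43390), -1)) = Mul(29605, Pow(Add(784, 43390), -1)) = Mul(29605, Pow(44174, -1)) = Mul(29605, Rational(1, 44174)) = Rational(29605, 44174)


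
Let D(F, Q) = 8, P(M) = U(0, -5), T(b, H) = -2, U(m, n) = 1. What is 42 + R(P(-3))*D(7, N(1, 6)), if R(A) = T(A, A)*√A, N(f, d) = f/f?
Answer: 26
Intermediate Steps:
N(f, d) = 1
P(M) = 1
R(A) = -2*√A
42 + R(P(-3))*D(7, N(1, 6)) = 42 - 2*√1*8 = 42 - 2*1*8 = 42 - 2*8 = 42 - 16 = 26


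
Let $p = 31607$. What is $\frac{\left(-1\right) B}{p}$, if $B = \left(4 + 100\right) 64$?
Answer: $- \frac{6656}{31607} \approx -0.21059$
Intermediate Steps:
$B = 6656$ ($B = 104 \cdot 64 = 6656$)
$\frac{\left(-1\right) B}{p} = \frac{\left(-1\right) 6656}{31607} = \left(-6656\right) \frac{1}{31607} = - \frac{6656}{31607}$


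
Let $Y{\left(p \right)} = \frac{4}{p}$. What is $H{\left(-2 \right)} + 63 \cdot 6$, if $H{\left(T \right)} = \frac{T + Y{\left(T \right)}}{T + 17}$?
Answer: $\frac{5666}{15} \approx 377.73$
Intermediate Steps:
$H{\left(T \right)} = \frac{T + \frac{4}{T}}{17 + T}$ ($H{\left(T \right)} = \frac{T + \frac{4}{T}}{T + 17} = \frac{T + \frac{4}{T}}{17 + T}$)
$H{\left(-2 \right)} + 63 \cdot 6 = \frac{4 + \left(-2\right)^{2}}{\left(-2\right) \left(17 - 2\right)} + 63 \cdot 6 = - \frac{4 + 4}{2 \cdot 15} + 378 = \left(- \frac{1}{2}\right) \frac{1}{15} \cdot 8 + 378 = - \frac{4}{15} + 378 = \frac{5666}{15}$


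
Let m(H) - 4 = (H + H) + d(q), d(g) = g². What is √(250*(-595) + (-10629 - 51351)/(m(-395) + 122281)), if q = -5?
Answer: I*√28018051069/434 ≈ 385.68*I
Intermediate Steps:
m(H) = 29 + 2*H (m(H) = 4 + ((H + H) + (-5)²) = 4 + (2*H + 25) = 4 + (25 + 2*H) = 29 + 2*H)
√(250*(-595) + (-10629 - 51351)/(m(-395) + 122281)) = √(250*(-595) + (-10629 - 51351)/((29 + 2*(-395)) + 122281)) = √(-148750 - 61980/((29 - 790) + 122281)) = √(-148750 - 61980/(-761 + 122281)) = √(-148750 - 61980/121520) = √(-148750 - 61980*1/121520) = √(-148750 - 3099/6076) = √(-903808099/6076) = I*√28018051069/434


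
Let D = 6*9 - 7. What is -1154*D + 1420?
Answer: -52818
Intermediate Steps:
D = 47 (D = 54 - 7 = 47)
-1154*D + 1420 = -1154*47 + 1420 = -54238 + 1420 = -52818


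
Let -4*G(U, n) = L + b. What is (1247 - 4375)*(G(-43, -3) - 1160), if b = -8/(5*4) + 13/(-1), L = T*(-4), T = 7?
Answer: 17980526/5 ≈ 3.5961e+6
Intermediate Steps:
L = -28 (L = 7*(-4) = -28)
b = -67/5 (b = -8/20 + 13*(-1) = -8*1/20 - 13 = -2/5 - 13 = -67/5 ≈ -13.400)
G(U, n) = 207/20 (G(U, n) = -(-28 - 67/5)/4 = -1/4*(-207/5) = 207/20)
(1247 - 4375)*(G(-43, -3) - 1160) = (1247 - 4375)*(207/20 - 1160) = -3128*(-22993/20) = 17980526/5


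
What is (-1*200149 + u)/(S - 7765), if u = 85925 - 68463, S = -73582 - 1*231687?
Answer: 182687/313034 ≈ 0.58360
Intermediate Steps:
S = -305269 (S = -73582 - 231687 = -305269)
u = 17462
(-1*200149 + u)/(S - 7765) = (-1*200149 + 17462)/(-305269 - 7765) = (-200149 + 17462)/(-313034) = -182687*(-1/313034) = 182687/313034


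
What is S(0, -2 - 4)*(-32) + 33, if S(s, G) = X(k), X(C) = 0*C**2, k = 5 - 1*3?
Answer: 33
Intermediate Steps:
k = 2 (k = 5 - 3 = 2)
X(C) = 0
S(s, G) = 0
S(0, -2 - 4)*(-32) + 33 = 0*(-32) + 33 = 0 + 33 = 33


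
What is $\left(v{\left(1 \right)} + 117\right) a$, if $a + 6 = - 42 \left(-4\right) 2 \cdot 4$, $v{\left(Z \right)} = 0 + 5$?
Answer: $163236$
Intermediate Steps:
$v{\left(Z \right)} = 5$
$a = 1338$ ($a = -6 - 42 \left(-4\right) 2 \cdot 4 = -6 - 42 \left(\left(-8\right) 4\right) = -6 - -1344 = -6 + 1344 = 1338$)
$\left(v{\left(1 \right)} + 117\right) a = \left(5 + 117\right) 1338 = 122 \cdot 1338 = 163236$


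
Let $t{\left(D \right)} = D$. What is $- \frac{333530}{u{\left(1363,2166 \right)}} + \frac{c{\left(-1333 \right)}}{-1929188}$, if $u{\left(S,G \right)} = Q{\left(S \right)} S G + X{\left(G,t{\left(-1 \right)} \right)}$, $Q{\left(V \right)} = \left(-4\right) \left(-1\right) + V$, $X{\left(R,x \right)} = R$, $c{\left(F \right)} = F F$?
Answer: $- \frac{1792925853766267}{1946424741103044} \approx -0.92114$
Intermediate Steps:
$c{\left(F \right)} = F^{2}$
$Q{\left(V \right)} = 4 + V$
$u{\left(S,G \right)} = G + G S \left(4 + S\right)$ ($u{\left(S,G \right)} = \left(4 + S\right) S G + G = S \left(4 + S\right) G + G = G S \left(4 + S\right) + G = G + G S \left(4 + S\right)$)
$- \frac{333530}{u{\left(1363,2166 \right)}} + \frac{c{\left(-1333 \right)}}{-1929188} = - \frac{333530}{2166 \left(1 + 1363 \left(4 + 1363\right)\right)} + \frac{\left(-1333\right)^{2}}{-1929188} = - \frac{333530}{2166 \left(1 + 1363 \cdot 1367\right)} + 1776889 \left(- \frac{1}{1929188}\right) = - \frac{333530}{2166 \left(1 + 1863221\right)} - \frac{1776889}{1929188} = - \frac{333530}{2166 \cdot 1863222} - \frac{1776889}{1929188} = - \frac{333530}{4035738852} - \frac{1776889}{1929188} = \left(-333530\right) \frac{1}{4035738852} - \frac{1776889}{1929188} = - \frac{166765}{2017869426} - \frac{1776889}{1929188} = - \frac{1792925853766267}{1946424741103044}$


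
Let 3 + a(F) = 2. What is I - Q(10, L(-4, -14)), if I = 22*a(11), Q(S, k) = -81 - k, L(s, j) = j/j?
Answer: 60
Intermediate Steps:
a(F) = -1 (a(F) = -3 + 2 = -1)
L(s, j) = 1
I = -22 (I = 22*(-1) = -22)
I - Q(10, L(-4, -14)) = -22 - (-81 - 1*1) = -22 - (-81 - 1) = -22 - 1*(-82) = -22 + 82 = 60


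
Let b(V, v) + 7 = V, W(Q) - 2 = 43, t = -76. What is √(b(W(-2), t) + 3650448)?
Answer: √3650486 ≈ 1910.6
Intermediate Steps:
W(Q) = 45 (W(Q) = 2 + 43 = 45)
b(V, v) = -7 + V
√(b(W(-2), t) + 3650448) = √((-7 + 45) + 3650448) = √(38 + 3650448) = √3650486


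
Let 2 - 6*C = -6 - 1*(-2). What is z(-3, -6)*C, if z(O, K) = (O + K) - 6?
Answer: -15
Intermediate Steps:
z(O, K) = -6 + K + O (z(O, K) = (K + O) - 6 = -6 + K + O)
C = 1 (C = ⅓ - (-6 - 1*(-2))/6 = ⅓ - (-6 + 2)/6 = ⅓ - ⅙*(-4) = ⅓ + ⅔ = 1)
z(-3, -6)*C = (-6 - 6 - 3)*1 = -15*1 = -15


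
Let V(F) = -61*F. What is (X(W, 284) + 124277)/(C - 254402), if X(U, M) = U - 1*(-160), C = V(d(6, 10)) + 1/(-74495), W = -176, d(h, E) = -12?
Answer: -9256823195/18897146651 ≈ -0.48985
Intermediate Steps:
C = 54530339/74495 (C = -61*(-12) + 1/(-74495) = 732 - 1/74495 = 54530339/74495 ≈ 732.00)
X(U, M) = 160 + U (X(U, M) = U + 160 = 160 + U)
(X(W, 284) + 124277)/(C - 254402) = ((160 - 176) + 124277)/(54530339/74495 - 254402) = (-16 + 124277)/(-18897146651/74495) = 124261*(-74495/18897146651) = -9256823195/18897146651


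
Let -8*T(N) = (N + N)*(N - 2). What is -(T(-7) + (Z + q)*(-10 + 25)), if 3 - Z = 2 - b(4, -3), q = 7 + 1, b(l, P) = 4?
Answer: -717/4 ≈ -179.25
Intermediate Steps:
q = 8
T(N) = -N*(-2 + N)/4 (T(N) = -(N + N)*(N - 2)/8 = -2*N*(-2 + N)/8 = -N*(-2 + N)/4)
Z = 5 (Z = 3 - (2 - 1*4) = 3 - (2 - 4) = 3 - 1*(-2) = 3 + 2 = 5)
-(T(-7) + (Z + q)*(-10 + 25)) = -((1/4)*(-7)*(2 - 1*(-7)) + (5 + 8)*(-10 + 25)) = -((1/4)*(-7)*(2 + 7) + 13*15) = -((1/4)*(-7)*9 + 195) = -(-63/4 + 195) = -1*717/4 = -717/4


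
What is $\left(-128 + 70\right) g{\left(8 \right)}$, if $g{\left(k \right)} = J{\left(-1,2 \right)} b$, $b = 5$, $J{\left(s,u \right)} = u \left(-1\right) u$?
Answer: $1160$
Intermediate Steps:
$J{\left(s,u \right)} = - u^{2}$ ($J{\left(s,u \right)} = - u u = - u^{2}$)
$g{\left(k \right)} = -20$ ($g{\left(k \right)} = - 2^{2} \cdot 5 = \left(-1\right) 4 \cdot 5 = \left(-4\right) 5 = -20$)
$\left(-128 + 70\right) g{\left(8 \right)} = \left(-128 + 70\right) \left(-20\right) = \left(-58\right) \left(-20\right) = 1160$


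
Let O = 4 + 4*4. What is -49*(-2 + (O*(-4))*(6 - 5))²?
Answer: -329476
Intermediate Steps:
O = 20 (O = 4 + 16 = 20)
-49*(-2 + (O*(-4))*(6 - 5))² = -49*(-2 + (20*(-4))*(6 - 5))² = -49*(-2 - 80*1)² = -49*(-2 - 80)² = -49*(-82)² = -49*6724 = -329476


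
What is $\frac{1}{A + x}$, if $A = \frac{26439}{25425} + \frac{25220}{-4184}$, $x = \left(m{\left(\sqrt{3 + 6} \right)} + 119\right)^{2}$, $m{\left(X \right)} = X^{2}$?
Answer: $\frac{8864850}{145197485923} \approx 6.1054 \cdot 10^{-5}$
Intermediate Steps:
$x = 16384$ ($x = \left(\left(\sqrt{3 + 6}\right)^{2} + 119\right)^{2} = \left(\left(\sqrt{9}\right)^{2} + 119\right)^{2} = \left(3^{2} + 119\right)^{2} = \left(9 + 119\right)^{2} = 128^{2} = 16384$)
$A = - \frac{44216477}{8864850}$ ($A = 26439 \cdot \frac{1}{25425} + 25220 \left(- \frac{1}{4184}\right) = \frac{8813}{8475} - \frac{6305}{1046} = - \frac{44216477}{8864850} \approx -4.9878$)
$\frac{1}{A + x} = \frac{1}{- \frac{44216477}{8864850} + 16384} = \frac{1}{\frac{145197485923}{8864850}} = \frac{8864850}{145197485923}$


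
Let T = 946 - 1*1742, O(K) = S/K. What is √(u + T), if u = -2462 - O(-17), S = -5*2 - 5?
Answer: I*√941817/17 ≈ 57.087*I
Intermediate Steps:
S = -15 (S = -10 - 5 = -15)
O(K) = -15/K
T = -796 (T = 946 - 1742 = -796)
u = -41869/17 (u = -2462 - (-15)/(-17) = -2462 - (-15)*(-1)/17 = -2462 - 1*15/17 = -2462 - 15/17 = -41869/17 ≈ -2462.9)
√(u + T) = √(-41869/17 - 796) = √(-55401/17) = I*√941817/17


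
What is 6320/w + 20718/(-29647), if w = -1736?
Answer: -27916936/6433399 ≈ -4.3394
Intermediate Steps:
6320/w + 20718/(-29647) = 6320/(-1736) + 20718/(-29647) = 6320*(-1/1736) + 20718*(-1/29647) = -790/217 - 20718/29647 = -27916936/6433399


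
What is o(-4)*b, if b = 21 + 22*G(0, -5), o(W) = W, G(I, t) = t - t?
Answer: -84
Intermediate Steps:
G(I, t) = 0
b = 21 (b = 21 + 22*0 = 21 + 0 = 21)
o(-4)*b = -4*21 = -84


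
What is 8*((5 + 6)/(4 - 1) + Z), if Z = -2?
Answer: 40/3 ≈ 13.333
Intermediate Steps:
8*((5 + 6)/(4 - 1) + Z) = 8*((5 + 6)/(4 - 1) - 2) = 8*(11/3 - 2) = 8*(5/3) = 40/3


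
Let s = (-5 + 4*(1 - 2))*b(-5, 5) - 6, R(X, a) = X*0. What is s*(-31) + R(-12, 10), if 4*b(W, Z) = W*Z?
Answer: -6231/4 ≈ -1557.8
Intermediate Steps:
R(X, a) = 0
b(W, Z) = W*Z/4 (b(W, Z) = (W*Z)/4 = W*Z/4)
s = 201/4 (s = (-5 + 4*(1 - 2))*((1/4)*(-5)*5) - 6 = (-5 + 4*(-1))*(-25/4) - 6 = (-5 - 4)*(-25/4) - 6 = -9*(-25/4) - 6 = 225/4 - 6 = 201/4 ≈ 50.250)
s*(-31) + R(-12, 10) = (201/4)*(-31) + 0 = -6231/4 + 0 = -6231/4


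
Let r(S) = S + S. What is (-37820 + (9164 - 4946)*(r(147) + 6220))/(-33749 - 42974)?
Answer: -27438232/76723 ≈ -357.63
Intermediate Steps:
r(S) = 2*S
(-37820 + (9164 - 4946)*(r(147) + 6220))/(-33749 - 42974) = (-37820 + (9164 - 4946)*(2*147 + 6220))/(-33749 - 42974) = (-37820 + 4218*(294 + 6220))/(-76723) = (-37820 + 4218*6514)*(-1/76723) = (-37820 + 27476052)*(-1/76723) = 27438232*(-1/76723) = -27438232/76723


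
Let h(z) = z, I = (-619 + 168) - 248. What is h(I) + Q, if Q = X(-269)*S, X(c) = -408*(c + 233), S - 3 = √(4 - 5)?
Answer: 43365 + 14688*I ≈ 43365.0 + 14688.0*I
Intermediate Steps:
S = 3 + I (S = 3 + √(4 - 5) = 3 + √(-1) = 3 + I ≈ 3.0 + 1.0*I)
X(c) = -95064 - 408*c (X(c) = -408*(233 + c) = -95064 - 408*c)
I = -699 (I = -451 - 248 = -699)
Q = 44064 + 14688*I (Q = (-95064 - 408*(-269))*(3 + I) = (-95064 + 109752)*(3 + I) = 14688*(3 + I) = 44064 + 14688*I ≈ 44064.0 + 14688.0*I)
h(I) + Q = -699 + (44064 + 14688*I) = 43365 + 14688*I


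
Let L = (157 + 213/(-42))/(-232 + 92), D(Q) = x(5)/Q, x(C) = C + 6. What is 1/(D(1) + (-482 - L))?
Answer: -1960/921033 ≈ -0.0021280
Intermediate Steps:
x(C) = 6 + C
D(Q) = 11/Q (D(Q) = (6 + 5)/Q = 11/Q)
L = -2127/1960 (L = (157 + 213*(-1/42))/(-140) = (157 - 71/14)*(-1/140) = (2127/14)*(-1/140) = -2127/1960 ≈ -1.0852)
1/(D(1) + (-482 - L)) = 1/(11/1 + (-482 - 1*(-2127/1960))) = 1/(11*1 + (-482 + 2127/1960)) = 1/(11 - 942593/1960) = 1/(-921033/1960) = -1960/921033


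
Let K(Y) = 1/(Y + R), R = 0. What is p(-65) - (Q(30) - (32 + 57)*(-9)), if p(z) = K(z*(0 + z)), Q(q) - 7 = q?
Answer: -3540549/4225 ≈ -838.00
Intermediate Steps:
K(Y) = 1/Y (K(Y) = 1/(Y + 0) = 1/Y)
Q(q) = 7 + q
p(z) = z⁻² (p(z) = 1/(z*(0 + z)) = 1/(z*z) = 1/(z²) = z⁻²)
p(-65) - (Q(30) - (32 + 57)*(-9)) = (-65)⁻² - ((7 + 30) - (32 + 57)*(-9)) = 1/4225 - (37 - 89*(-9)) = 1/4225 - (37 - 1*(-801)) = 1/4225 - (37 + 801) = 1/4225 - 1*838 = 1/4225 - 838 = -3540549/4225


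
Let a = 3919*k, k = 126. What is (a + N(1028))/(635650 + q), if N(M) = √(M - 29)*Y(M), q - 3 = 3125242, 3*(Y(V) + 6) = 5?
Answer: 493794/3760895 - 13*√111/3760895 ≈ 0.13126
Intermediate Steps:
Y(V) = -13/3 (Y(V) = -6 + (⅓)*5 = -6 + 5/3 = -13/3)
q = 3125245 (q = 3 + 3125242 = 3125245)
a = 493794 (a = 3919*126 = 493794)
N(M) = -13*√(-29 + M)/3 (N(M) = √(M - 29)*(-13/3) = √(-29 + M)*(-13/3) = -13*√(-29 + M)/3)
(a + N(1028))/(635650 + q) = (493794 - 13*√(-29 + 1028)/3)/(635650 + 3125245) = (493794 - 13*√111)/3760895 = (493794 - 13*√111)*(1/3760895) = 493794/3760895 - 13*√111/3760895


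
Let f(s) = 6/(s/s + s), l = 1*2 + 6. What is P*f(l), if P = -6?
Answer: -4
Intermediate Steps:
l = 8 (l = 2 + 6 = 8)
f(s) = 6/(1 + s)
P*f(l) = -36/(1 + 8) = -36/9 = -6*⅔ = -4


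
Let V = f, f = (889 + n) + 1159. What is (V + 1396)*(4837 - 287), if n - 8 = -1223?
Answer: 10141950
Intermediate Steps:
n = -1215 (n = 8 - 1223 = -1215)
f = 833 (f = (889 - 1215) + 1159 = -326 + 1159 = 833)
V = 833
(V + 1396)*(4837 - 287) = (833 + 1396)*(4837 - 287) = 2229*4550 = 10141950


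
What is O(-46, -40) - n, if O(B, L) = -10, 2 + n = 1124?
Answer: -1132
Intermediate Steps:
n = 1122 (n = -2 + 1124 = 1122)
O(-46, -40) - n = -10 - 1*1122 = -10 - 1122 = -1132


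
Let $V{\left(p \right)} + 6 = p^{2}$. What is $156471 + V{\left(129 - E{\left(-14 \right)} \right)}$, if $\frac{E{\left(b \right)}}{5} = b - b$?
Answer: $173106$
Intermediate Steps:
$E{\left(b \right)} = 0$ ($E{\left(b \right)} = 5 \left(b - b\right) = 5 \cdot 0 = 0$)
$V{\left(p \right)} = -6 + p^{2}$
$156471 + V{\left(129 - E{\left(-14 \right)} \right)} = 156471 - \left(6 - \left(129 - 0\right)^{2}\right) = 156471 - \left(6 - \left(129 + 0\right)^{2}\right) = 156471 - \left(6 - 129^{2}\right) = 156471 + \left(-6 + 16641\right) = 156471 + 16635 = 173106$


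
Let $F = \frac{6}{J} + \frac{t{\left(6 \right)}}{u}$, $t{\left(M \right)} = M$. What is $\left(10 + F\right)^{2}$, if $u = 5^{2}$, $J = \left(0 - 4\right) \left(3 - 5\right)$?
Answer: $\frac{1207801}{10000} \approx 120.78$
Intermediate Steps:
$J = 8$ ($J = \left(-4\right) \left(-2\right) = 8$)
$u = 25$
$F = \frac{99}{100}$ ($F = \frac{6}{8} + \frac{6}{25} = 6 \cdot \frac{1}{8} + 6 \cdot \frac{1}{25} = \frac{3}{4} + \frac{6}{25} = \frac{99}{100} \approx 0.99$)
$\left(10 + F\right)^{2} = \left(10 + \frac{99}{100}\right)^{2} = \left(\frac{1099}{100}\right)^{2} = \frac{1207801}{10000}$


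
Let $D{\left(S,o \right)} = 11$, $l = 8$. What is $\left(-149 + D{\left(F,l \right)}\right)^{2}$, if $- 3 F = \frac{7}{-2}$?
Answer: $19044$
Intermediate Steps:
$F = \frac{7}{6}$ ($F = - \frac{7 \frac{1}{-2}}{3} = - \frac{7 \left(- \frac{1}{2}\right)}{3} = \left(- \frac{1}{3}\right) \left(- \frac{7}{2}\right) = \frac{7}{6} \approx 1.1667$)
$\left(-149 + D{\left(F,l \right)}\right)^{2} = \left(-149 + 11\right)^{2} = \left(-138\right)^{2} = 19044$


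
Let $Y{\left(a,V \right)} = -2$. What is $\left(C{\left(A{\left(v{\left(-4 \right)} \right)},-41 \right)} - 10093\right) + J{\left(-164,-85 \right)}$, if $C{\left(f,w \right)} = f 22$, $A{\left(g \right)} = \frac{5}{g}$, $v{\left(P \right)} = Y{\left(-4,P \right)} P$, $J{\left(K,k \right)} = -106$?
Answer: $- \frac{40741}{4} \approx -10185.0$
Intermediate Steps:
$v{\left(P \right)} = - 2 P$
$C{\left(f,w \right)} = 22 f$
$\left(C{\left(A{\left(v{\left(-4 \right)} \right)},-41 \right)} - 10093\right) + J{\left(-164,-85 \right)} = \left(22 \frac{5}{\left(-2\right) \left(-4\right)} - 10093\right) - 106 = \left(22 \cdot \frac{5}{8} - 10093\right) - 106 = \left(\frac{55}{4} - 10093\right) - 106 = - \frac{40317}{4} - 106 = - \frac{40741}{4}$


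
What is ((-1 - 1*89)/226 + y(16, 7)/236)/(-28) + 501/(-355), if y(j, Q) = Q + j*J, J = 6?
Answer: -374460449/265079920 ≈ -1.4126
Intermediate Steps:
y(j, Q) = Q + 6*j (y(j, Q) = Q + j*6 = Q + 6*j)
((-1 - 1*89)/226 + y(16, 7)/236)/(-28) + 501/(-355) = ((-1 - 1*89)/226 + (7 + 6*16)/236)/(-28) + 501/(-355) = ((-1 - 89)*(1/226) + (7 + 96)*(1/236))*(-1/28) + 501*(-1/355) = (-90*1/226 + 103*(1/236))*(-1/28) - 501/355 = (-45/113 + 103/236)*(-1/28) - 501/355 = (1019/26668)*(-1/28) - 501/355 = -1019/746704 - 501/355 = -374460449/265079920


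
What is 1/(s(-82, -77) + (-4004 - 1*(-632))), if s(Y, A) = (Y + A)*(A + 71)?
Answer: -1/2418 ≈ -0.00041356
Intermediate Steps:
s(Y, A) = (71 + A)*(A + Y) (s(Y, A) = (A + Y)*(71 + A) = (71 + A)*(A + Y))
1/(s(-82, -77) + (-4004 - 1*(-632))) = 1/(((-77)**2 + 71*(-77) + 71*(-82) - 77*(-82)) + (-4004 - 1*(-632))) = 1/((5929 - 5467 - 5822 + 6314) + (-4004 + 632)) = 1/(954 - 3372) = 1/(-2418) = -1/2418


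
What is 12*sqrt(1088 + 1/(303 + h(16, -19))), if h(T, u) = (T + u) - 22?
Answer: 6*sqrt(84085270)/139 ≈ 395.82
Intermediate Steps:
h(T, u) = -22 + T + u
12*sqrt(1088 + 1/(303 + h(16, -19))) = 12*sqrt(1088 + 1/(303 + (-22 + 16 - 19))) = 12*sqrt(1088 + 1/(303 - 25)) = 12*sqrt(1088 + 1/278) = 12*sqrt(302465/278) = 12*(sqrt(84085270)/278) = 6*sqrt(84085270)/139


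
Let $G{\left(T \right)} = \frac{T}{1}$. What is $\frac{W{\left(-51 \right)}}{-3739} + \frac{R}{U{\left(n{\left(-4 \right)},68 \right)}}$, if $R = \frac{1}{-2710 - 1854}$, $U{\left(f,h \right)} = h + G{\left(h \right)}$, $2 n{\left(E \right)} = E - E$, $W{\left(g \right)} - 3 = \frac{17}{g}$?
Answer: $- \frac{4976849}{6962436768} \approx -0.00071481$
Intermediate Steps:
$G{\left(T \right)} = T$ ($G{\left(T \right)} = T 1 = T$)
$W{\left(g \right)} = 3 + \frac{17}{g}$
$n{\left(E \right)} = 0$ ($n{\left(E \right)} = \frac{E - E}{2} = \frac{1}{2} \cdot 0 = 0$)
$U{\left(f,h \right)} = 2 h$ ($U{\left(f,h \right)} = h + h = 2 h$)
$R = - \frac{1}{4564}$ ($R = \frac{1}{-4564} = - \frac{1}{4564} \approx -0.00021911$)
$\frac{W{\left(-51 \right)}}{-3739} + \frac{R}{U{\left(n{\left(-4 \right)},68 \right)}} = \frac{3 + \frac{17}{-51}}{-3739} - \frac{1}{4564 \cdot 2 \cdot 68} = \left(3 + 17 \left(- \frac{1}{51}\right)\right) \left(- \frac{1}{3739}\right) - \frac{1}{4564 \cdot 136} = \left(3 - \frac{1}{3}\right) \left(- \frac{1}{3739}\right) - \frac{1}{620704} = \frac{8}{3} \left(- \frac{1}{3739}\right) - \frac{1}{620704} = - \frac{8}{11217} - \frac{1}{620704} = - \frac{4976849}{6962436768}$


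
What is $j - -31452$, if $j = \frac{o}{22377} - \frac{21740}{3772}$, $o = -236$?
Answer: $\frac{663562882429}{21101511} \approx 31446.0$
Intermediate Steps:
$j = - \frac{121841543}{21101511}$ ($j = - \frac{236}{22377} - \frac{21740}{3772} = \left(-236\right) \frac{1}{22377} - \frac{5435}{943} = - \frac{236}{22377} - \frac{5435}{943} = - \frac{121841543}{21101511} \approx -5.7741$)
$j - -31452 = - \frac{121841543}{21101511} - -31452 = - \frac{121841543}{21101511} + 31452 = \frac{663562882429}{21101511}$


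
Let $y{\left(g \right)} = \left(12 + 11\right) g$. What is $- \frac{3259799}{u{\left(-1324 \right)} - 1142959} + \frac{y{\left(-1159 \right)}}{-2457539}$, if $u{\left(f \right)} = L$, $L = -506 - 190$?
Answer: $\frac{8041569585996}{2810576765045} \approx 2.8612$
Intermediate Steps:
$L = -696$
$u{\left(f \right)} = -696$
$y{\left(g \right)} = 23 g$
$- \frac{3259799}{u{\left(-1324 \right)} - 1142959} + \frac{y{\left(-1159 \right)}}{-2457539} = - \frac{3259799}{-696 - 1142959} + \frac{23 \left(-1159\right)}{-2457539} = - \frac{3259799}{-1143655} - - \frac{26657}{2457539} = \left(-3259799\right) \left(- \frac{1}{1143655}\right) + \frac{26657}{2457539} = \frac{3259799}{1143655} + \frac{26657}{2457539} = \frac{8041569585996}{2810576765045}$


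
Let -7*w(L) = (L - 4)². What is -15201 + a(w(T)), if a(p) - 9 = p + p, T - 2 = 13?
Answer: -106586/7 ≈ -15227.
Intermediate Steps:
T = 15 (T = 2 + 13 = 15)
w(L) = -(-4 + L)²/7 (w(L) = -(L - 4)²/7 = -(-4 + L)²/7)
a(p) = 9 + 2*p (a(p) = 9 + (p + p) = 9 + 2*p)
-15201 + a(w(T)) = -15201 + (9 + 2*(-(-4 + 15)²/7)) = -15201 + (9 + 2*(-⅐*11²)) = -15201 + (9 + 2*(-⅐*121)) = -15201 + (9 + 2*(-121/7)) = -15201 + (9 - 242/7) = -15201 - 179/7 = -106586/7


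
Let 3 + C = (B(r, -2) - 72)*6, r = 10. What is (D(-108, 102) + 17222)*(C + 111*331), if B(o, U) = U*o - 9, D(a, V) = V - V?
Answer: 622265304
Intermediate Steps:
D(a, V) = 0
B(o, U) = -9 + U*o
C = -609 (C = -3 + ((-9 - 2*10) - 72)*6 = -3 + ((-9 - 20) - 72)*6 = -3 + (-29 - 72)*6 = -3 - 101*6 = -3 - 606 = -609)
(D(-108, 102) + 17222)*(C + 111*331) = (0 + 17222)*(-609 + 111*331) = 17222*(-609 + 36741) = 17222*36132 = 622265304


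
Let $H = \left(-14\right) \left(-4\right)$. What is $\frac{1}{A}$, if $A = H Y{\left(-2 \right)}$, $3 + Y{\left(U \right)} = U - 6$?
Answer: $- \frac{1}{616} \approx -0.0016234$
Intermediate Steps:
$Y{\left(U \right)} = -9 + U$ ($Y{\left(U \right)} = -3 + \left(U - 6\right) = -3 + \left(-6 + U\right) = -9 + U$)
$H = 56$
$A = -616$ ($A = 56 \left(-9 - 2\right) = 56 \left(-11\right) = -616$)
$\frac{1}{A} = \frac{1}{-616} = - \frac{1}{616}$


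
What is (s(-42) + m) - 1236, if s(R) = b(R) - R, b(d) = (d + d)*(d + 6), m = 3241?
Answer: 5071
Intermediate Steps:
b(d) = 2*d*(6 + d) (b(d) = (2*d)*(6 + d) = 2*d*(6 + d))
s(R) = -R + 2*R*(6 + R) (s(R) = 2*R*(6 + R) - R = -R + 2*R*(6 + R))
(s(-42) + m) - 1236 = (-42*(11 + 2*(-42)) + 3241) - 1236 = (-42*(11 - 84) + 3241) - 1236 = (-42*(-73) + 3241) - 1236 = (3066 + 3241) - 1236 = 6307 - 1236 = 5071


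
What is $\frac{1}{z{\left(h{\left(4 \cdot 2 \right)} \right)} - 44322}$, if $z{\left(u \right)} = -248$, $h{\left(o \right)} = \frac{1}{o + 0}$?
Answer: $- \frac{1}{44570} \approx -2.2437 \cdot 10^{-5}$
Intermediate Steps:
$h{\left(o \right)} = \frac{1}{o}$
$\frac{1}{z{\left(h{\left(4 \cdot 2 \right)} \right)} - 44322} = \frac{1}{-248 - 44322} = \frac{1}{-44570} = - \frac{1}{44570}$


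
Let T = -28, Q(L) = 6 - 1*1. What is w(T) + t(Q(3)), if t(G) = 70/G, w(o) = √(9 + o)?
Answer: 14 + I*√19 ≈ 14.0 + 4.3589*I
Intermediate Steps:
Q(L) = 5 (Q(L) = 6 - 1 = 5)
w(T) + t(Q(3)) = √(9 - 28) + 70/5 = √(-19) + 70*(⅕) = I*√19 + 14 = 14 + I*√19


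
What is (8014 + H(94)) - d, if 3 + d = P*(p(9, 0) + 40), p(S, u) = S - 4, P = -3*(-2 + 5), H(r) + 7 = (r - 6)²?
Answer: 16159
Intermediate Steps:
H(r) = -7 + (-6 + r)² (H(r) = -7 + (r - 6)² = -7 + (-6 + r)²)
P = -9 (P = -3*3 = -9)
p(S, u) = -4 + S
d = -408 (d = -3 - 9*((-4 + 9) + 40) = -3 - 9*(5 + 40) = -3 - 9*45 = -3 - 405 = -408)
(8014 + H(94)) - d = (8014 + (-7 + (-6 + 94)²)) - 1*(-408) = (8014 + (-7 + 88²)) + 408 = (8014 + (-7 + 7744)) + 408 = (8014 + 7737) + 408 = 15751 + 408 = 16159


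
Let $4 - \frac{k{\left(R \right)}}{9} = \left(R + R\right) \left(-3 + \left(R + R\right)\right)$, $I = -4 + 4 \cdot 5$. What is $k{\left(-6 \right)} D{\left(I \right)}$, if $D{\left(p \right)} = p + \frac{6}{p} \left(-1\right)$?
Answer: $-24750$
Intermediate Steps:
$I = 16$ ($I = -4 + 20 = 16$)
$D{\left(p \right)} = p - \frac{6}{p}$
$k{\left(R \right)} = 36 - 18 R \left(-3 + 2 R\right)$ ($k{\left(R \right)} = 36 - 9 \left(R + R\right) \left(-3 + \left(R + R\right)\right) = 36 - 9 \cdot 2 R \left(-3 + 2 R\right) = 36 - 18 R \left(-3 + 2 R\right)$)
$k{\left(-6 \right)} D{\left(I \right)} = \left(36 - 36 \left(-6\right)^{2} + 54 \left(-6\right)\right) \left(16 - \frac{6}{16}\right) = \left(36 - 1296 - 324\right) \left(16 - \frac{3}{8}\right) = \left(-1584\right) \frac{125}{8} = -24750$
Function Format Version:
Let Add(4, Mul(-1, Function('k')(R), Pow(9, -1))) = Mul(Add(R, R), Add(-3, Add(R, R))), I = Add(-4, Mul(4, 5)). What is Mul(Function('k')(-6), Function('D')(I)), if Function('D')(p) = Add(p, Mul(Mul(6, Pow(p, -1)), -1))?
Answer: -24750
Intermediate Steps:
I = 16 (I = Add(-4, 20) = 16)
Function('D')(p) = Add(p, Mul(-6, Pow(p, -1)))
Function('k')(R) = Add(36, Mul(-18, R, Add(-3, Mul(2, R)))) (Function('k')(R) = Add(36, Mul(-9, Mul(Add(R, R), Add(-3, Add(R, R))))) = Add(36, Mul(-9, Mul(Mul(2, R), Add(-3, Mul(2, R))))) = Add(36, Mul(-9, Mul(2, R, Add(-3, Mul(2, R))))) = Add(36, Mul(-18, R, Add(-3, Mul(2, R)))))
Mul(Function('k')(-6), Function('D')(I)) = Mul(Add(36, Mul(-36, Pow(-6, 2)), Mul(54, -6)), Add(16, Mul(-6, Pow(16, -1)))) = Mul(Add(36, Mul(-36, 36), -324), Add(16, Mul(-6, Rational(1, 16)))) = Mul(Add(36, -1296, -324), Add(16, Rational(-3, 8))) = Mul(-1584, Rational(125, 8)) = -24750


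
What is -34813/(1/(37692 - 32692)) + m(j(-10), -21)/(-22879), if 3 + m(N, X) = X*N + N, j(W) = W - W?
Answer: -3982433134997/22879 ≈ -1.7406e+8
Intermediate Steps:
j(W) = 0
m(N, X) = -3 + N + N*X (m(N, X) = -3 + (X*N + N) = -3 + (N*X + N) = -3 + (N + N*X) = -3 + N + N*X)
-34813/(1/(37692 - 32692)) + m(j(-10), -21)/(-22879) = -34813/(1/(37692 - 32692)) + (-3 + 0 + 0*(-21))/(-22879) = -34813/(1/5000) + (-3 + 0 + 0)*(-1/22879) = -34813/1/5000 - 3*(-1/22879) = -34813*5000 + 3/22879 = -174065000 + 3/22879 = -3982433134997/22879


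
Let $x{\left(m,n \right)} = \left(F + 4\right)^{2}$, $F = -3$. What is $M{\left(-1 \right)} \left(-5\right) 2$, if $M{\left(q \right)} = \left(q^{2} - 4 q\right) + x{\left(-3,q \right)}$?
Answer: $-60$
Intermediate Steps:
$x{\left(m,n \right)} = 1$ ($x{\left(m,n \right)} = \left(-3 + 4\right)^{2} = 1^{2} = 1$)
$M{\left(q \right)} = 1 + q^{2} - 4 q$ ($M{\left(q \right)} = \left(q^{2} - 4 q\right) + 1 = 1 + q^{2} - 4 q$)
$M{\left(-1 \right)} \left(-5\right) 2 = \left(1 + \left(-1\right)^{2} - -4\right) \left(-5\right) 2 = \left(1 + 1 + 4\right) \left(-5\right) 2 = 6 \left(-5\right) 2 = \left(-30\right) 2 = -60$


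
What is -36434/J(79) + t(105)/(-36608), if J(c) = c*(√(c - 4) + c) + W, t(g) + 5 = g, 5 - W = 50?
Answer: -2066966884253/347065264832 + 14391430*√3/37922341 ≈ -5.2982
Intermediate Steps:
W = -45 (W = 5 - 1*50 = 5 - 50 = -45)
t(g) = -5 + g
J(c) = -45 + c*(c + √(-4 + c)) (J(c) = c*(√(c - 4) + c) - 45 = c*(√(-4 + c) + c) - 45 = c*(c + √(-4 + c)) - 45 = -45 + c*(c + √(-4 + c)))
-36434/J(79) + t(105)/(-36608) = -36434/(-45 + 79² + 79*√(-4 + 79)) + (-5 + 105)/(-36608) = -36434/(-45 + 6241 + 79*√75) + 100*(-1/36608) = -36434/(-45 + 6241 + 79*(5*√3)) - 25/9152 = -36434/(-45 + 6241 + 395*√3) - 25/9152 = -36434/(6196 + 395*√3) - 25/9152 = -25/9152 - 36434/(6196 + 395*√3)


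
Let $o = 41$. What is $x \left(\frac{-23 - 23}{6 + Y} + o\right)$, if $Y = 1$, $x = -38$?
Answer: $- \frac{9158}{7} \approx -1308.3$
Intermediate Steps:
$x \left(\frac{-23 - 23}{6 + Y} + o\right) = - 38 \left(\frac{-23 - 23}{6 + 1} + 41\right) = - 38 \left(- \frac{46}{7} + 41\right) = \left(-38\right) \frac{241}{7} = - \frac{9158}{7}$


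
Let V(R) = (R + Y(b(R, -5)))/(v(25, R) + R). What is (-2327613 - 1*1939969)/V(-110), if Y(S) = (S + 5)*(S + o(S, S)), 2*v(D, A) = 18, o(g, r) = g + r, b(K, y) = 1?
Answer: -215512891/46 ≈ -4.6851e+6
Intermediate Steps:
v(D, A) = 9 (v(D, A) = (½)*18 = 9)
Y(S) = 3*S*(5 + S) (Y(S) = (S + 5)*(S + (S + S)) = (5 + S)*(S + 2*S) = (5 + S)*(3*S) = 3*S*(5 + S))
V(R) = (18 + R)/(9 + R) (V(R) = (R + 3*1*(5 + 1))/(9 + R) = (R + 3*1*6)/(9 + R) = (R + 18)/(9 + R) = (18 + R)/(9 + R))
(-2327613 - 1*1939969)/V(-110) = (-2327613 - 1*1939969)/(((18 - 110)/(9 - 110))) = (-2327613 - 1939969)/((-92/(-101))) = -4267582/((-1/101*(-92))) = -4267582/92/101 = -4267582*101/92 = -215512891/46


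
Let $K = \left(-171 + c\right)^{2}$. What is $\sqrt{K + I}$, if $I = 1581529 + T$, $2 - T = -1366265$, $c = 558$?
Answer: $\sqrt{3097565} \approx 1760.0$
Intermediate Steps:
$T = 1366267$ ($T = 2 - -1366265 = 2 + 1366265 = 1366267$)
$K = 149769$ ($K = \left(-171 + 558\right)^{2} = 387^{2} = 149769$)
$I = 2947796$ ($I = 1581529 + 1366267 = 2947796$)
$\sqrt{K + I} = \sqrt{149769 + 2947796} = \sqrt{3097565}$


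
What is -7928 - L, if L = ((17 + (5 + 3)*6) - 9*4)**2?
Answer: -8769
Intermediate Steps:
L = 841 (L = ((17 + 8*6) - 36)**2 = ((17 + 48) - 36)**2 = (65 - 36)**2 = 29**2 = 841)
-7928 - L = -7928 - 1*841 = -7928 - 841 = -8769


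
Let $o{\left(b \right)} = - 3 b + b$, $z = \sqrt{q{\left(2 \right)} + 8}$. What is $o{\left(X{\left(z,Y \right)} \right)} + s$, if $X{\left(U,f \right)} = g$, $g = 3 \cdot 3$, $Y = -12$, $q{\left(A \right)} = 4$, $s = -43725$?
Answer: $-43743$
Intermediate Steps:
$z = 2 \sqrt{3}$ ($z = \sqrt{4 + 8} = \sqrt{12} = 2 \sqrt{3} \approx 3.4641$)
$g = 9$
$X{\left(U,f \right)} = 9$
$o{\left(b \right)} = - 2 b$
$o{\left(X{\left(z,Y \right)} \right)} + s = \left(-2\right) 9 - 43725 = -18 - 43725 = -43743$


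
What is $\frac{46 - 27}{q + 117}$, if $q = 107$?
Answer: $\frac{19}{224} \approx 0.084821$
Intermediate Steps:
$\frac{46 - 27}{q + 117} = \frac{46 - 27}{107 + 117} = \frac{46 - 27}{224} = 19 \cdot \frac{1}{224} = \frac{19}{224}$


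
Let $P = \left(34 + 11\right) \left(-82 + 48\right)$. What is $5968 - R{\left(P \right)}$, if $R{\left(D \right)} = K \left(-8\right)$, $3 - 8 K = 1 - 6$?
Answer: $5976$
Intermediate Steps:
$K = 1$ ($K = \frac{3}{8} - \frac{1 - 6}{8} = \frac{3}{8} - - \frac{5}{8} = \frac{3}{8} + \frac{5}{8} = 1$)
$P = -1530$ ($P = 45 \left(-34\right) = -1530$)
$R{\left(D \right)} = -8$ ($R{\left(D \right)} = 1 \left(-8\right) = -8$)
$5968 - R{\left(P \right)} = 5968 - -8 = 5968 + 8 = 5976$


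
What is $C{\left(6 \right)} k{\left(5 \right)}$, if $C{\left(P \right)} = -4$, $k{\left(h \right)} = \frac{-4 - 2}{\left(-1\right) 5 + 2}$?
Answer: $-8$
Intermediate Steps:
$k{\left(h \right)} = 2$ ($k{\left(h \right)} = - \frac{6}{-5 + 2} = - \frac{6}{-3} = \left(-6\right) \left(- \frac{1}{3}\right) = 2$)
$C{\left(6 \right)} k{\left(5 \right)} = \left(-4\right) 2 = -8$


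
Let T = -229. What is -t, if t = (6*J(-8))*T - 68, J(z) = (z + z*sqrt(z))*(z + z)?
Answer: 175940 + 351744*I*sqrt(2) ≈ 1.7594e+5 + 4.9744e+5*I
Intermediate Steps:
J(z) = 2*z*(z + z**(3/2)) (J(z) = (z + z**(3/2))*(2*z) = 2*z*(z + z**(3/2)))
t = -175940 - 351744*I*sqrt(2) (t = (6*(2*(-8)**2 + 2*(-8)**(5/2)))*(-229) - 68 = (6*(2*64 + 2*(128*I*sqrt(2))))*(-229) - 68 = (6*(128 + 256*I*sqrt(2)))*(-229) - 68 = (768 + 1536*I*sqrt(2))*(-229) - 68 = (-175872 - 351744*I*sqrt(2)) - 68 = -175940 - 351744*I*sqrt(2) ≈ -1.7594e+5 - 4.9744e+5*I)
-t = -(-175940 - 351744*I*sqrt(2)) = 175940 + 351744*I*sqrt(2)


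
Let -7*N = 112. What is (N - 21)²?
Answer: 1369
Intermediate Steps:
N = -16 (N = -⅐*112 = -16)
(N - 21)² = (-16 - 21)² = (-37)² = 1369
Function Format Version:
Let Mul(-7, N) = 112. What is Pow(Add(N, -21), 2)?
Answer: 1369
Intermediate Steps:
N = -16 (N = Mul(Rational(-1, 7), 112) = -16)
Pow(Add(N, -21), 2) = Pow(Add(-16, -21), 2) = Pow(-37, 2) = 1369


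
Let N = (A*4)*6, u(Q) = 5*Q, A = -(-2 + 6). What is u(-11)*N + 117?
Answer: 5397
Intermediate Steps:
A = -4 (A = -1*4 = -4)
N = -96 (N = -4*4*6 = -16*6 = -96)
u(-11)*N + 117 = (5*(-11))*(-96) + 117 = -55*(-96) + 117 = 5280 + 117 = 5397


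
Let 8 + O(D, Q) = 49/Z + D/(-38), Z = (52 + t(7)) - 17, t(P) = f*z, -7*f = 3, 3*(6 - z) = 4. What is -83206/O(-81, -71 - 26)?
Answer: 104340324/5497 ≈ 18981.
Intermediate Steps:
z = 14/3 (z = 6 - ⅓*4 = 6 - 4/3 = 14/3 ≈ 4.6667)
f = -3/7 (f = -⅐*3 = -3/7 ≈ -0.42857)
t(P) = -2 (t(P) = -3/7*14/3 = -2)
Z = 33 (Z = (52 - 2) - 17 = 50 - 17 = 33)
O(D, Q) = -215/33 - D/38 (O(D, Q) = -8 + (49/33 + D/(-38)) = -8 + (49*(1/33) + D*(-1/38)) = -8 + (49/33 - D/38) = -215/33 - D/38)
-83206/O(-81, -71 - 26) = -83206/(-215/33 - 1/38*(-81)) = -83206/(-215/33 + 81/38) = -83206/(-5497/1254) = -83206*(-1254/5497) = 104340324/5497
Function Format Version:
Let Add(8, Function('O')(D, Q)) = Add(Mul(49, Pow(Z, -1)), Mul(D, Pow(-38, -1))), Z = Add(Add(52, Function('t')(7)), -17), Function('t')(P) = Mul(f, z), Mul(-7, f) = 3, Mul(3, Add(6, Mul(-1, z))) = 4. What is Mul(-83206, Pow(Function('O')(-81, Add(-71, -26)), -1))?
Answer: Rational(104340324, 5497) ≈ 18981.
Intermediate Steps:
z = Rational(14, 3) (z = Add(6, Mul(Rational(-1, 3), 4)) = Add(6, Rational(-4, 3)) = Rational(14, 3) ≈ 4.6667)
f = Rational(-3, 7) (f = Mul(Rational(-1, 7), 3) = Rational(-3, 7) ≈ -0.42857)
Function('t')(P) = -2 (Function('t')(P) = Mul(Rational(-3, 7), Rational(14, 3)) = -2)
Z = 33 (Z = Add(Add(52, -2), -17) = Add(50, -17) = 33)
Function('O')(D, Q) = Add(Rational(-215, 33), Mul(Rational(-1, 38), D)) (Function('O')(D, Q) = Add(-8, Add(Mul(49, Pow(33, -1)), Mul(D, Pow(-38, -1)))) = Add(-8, Add(Mul(49, Rational(1, 33)), Mul(D, Rational(-1, 38)))) = Add(-8, Add(Rational(49, 33), Mul(Rational(-1, 38), D))) = Add(Rational(-215, 33), Mul(Rational(-1, 38), D)))
Mul(-83206, Pow(Function('O')(-81, Add(-71, -26)), -1)) = Mul(-83206, Pow(Add(Rational(-215, 33), Mul(Rational(-1, 38), -81)), -1)) = Mul(-83206, Pow(Add(Rational(-215, 33), Rational(81, 38)), -1)) = Mul(-83206, Pow(Rational(-5497, 1254), -1)) = Mul(-83206, Rational(-1254, 5497)) = Rational(104340324, 5497)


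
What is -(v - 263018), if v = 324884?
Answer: -61866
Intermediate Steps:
-(v - 263018) = -(324884 - 263018) = -1*61866 = -61866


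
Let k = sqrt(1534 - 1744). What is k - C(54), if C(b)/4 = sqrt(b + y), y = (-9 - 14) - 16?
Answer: -4*sqrt(15) + I*sqrt(210) ≈ -15.492 + 14.491*I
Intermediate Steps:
k = I*sqrt(210) (k = sqrt(-210) = I*sqrt(210) ≈ 14.491*I)
y = -39 (y = -23 - 16 = -39)
C(b) = 4*sqrt(-39 + b) (C(b) = 4*sqrt(b - 39) = 4*sqrt(-39 + b))
k - C(54) = I*sqrt(210) - 4*sqrt(-39 + 54) = I*sqrt(210) - 4*sqrt(15) = -4*sqrt(15) + I*sqrt(210)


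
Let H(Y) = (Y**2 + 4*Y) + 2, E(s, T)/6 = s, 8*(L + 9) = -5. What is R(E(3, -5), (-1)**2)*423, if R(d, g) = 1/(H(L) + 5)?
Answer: 27072/3913 ≈ 6.9185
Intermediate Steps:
L = -77/8 (L = -9 + (1/8)*(-5) = -9 - 5/8 = -77/8 ≈ -9.6250)
E(s, T) = 6*s
H(Y) = 2 + Y**2 + 4*Y
R(d, g) = 64/3913 (R(d, g) = 1/((2 + (-77/8)**2 + 4*(-77/8)) + 5) = 1/((2 + 5929/64 - 77/2) + 5) = 1/(3593/64 + 5) = 1/(3913/64) = 64/3913)
R(E(3, -5), (-1)**2)*423 = (64/3913)*423 = 27072/3913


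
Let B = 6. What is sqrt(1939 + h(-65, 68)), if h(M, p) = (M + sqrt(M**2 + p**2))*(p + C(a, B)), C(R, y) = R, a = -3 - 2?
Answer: sqrt(-2156 + 63*sqrt(8849)) ≈ 61.403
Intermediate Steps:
a = -5
h(M, p) = (-5 + p)*(M + sqrt(M**2 + p**2)) (h(M, p) = (M + sqrt(M**2 + p**2))*(p - 5) = (M + sqrt(M**2 + p**2))*(-5 + p) = (-5 + p)*(M + sqrt(M**2 + p**2)))
sqrt(1939 + h(-65, 68)) = sqrt(1939 + (-5*(-65) - 5*sqrt((-65)**2 + 68**2) - 65*68 + 68*sqrt((-65)**2 + 68**2))) = sqrt(1939 + (325 - 5*sqrt(4225 + 4624) - 4420 + 68*sqrt(4225 + 4624))) = sqrt(1939 + (325 - 5*sqrt(8849) - 4420 + 68*sqrt(8849))) = sqrt(1939 + (-4095 + 63*sqrt(8849))) = sqrt(-2156 + 63*sqrt(8849))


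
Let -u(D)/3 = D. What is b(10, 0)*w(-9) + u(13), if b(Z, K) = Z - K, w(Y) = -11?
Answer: -149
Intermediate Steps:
u(D) = -3*D
b(10, 0)*w(-9) + u(13) = (10 - 1*0)*(-11) - 3*13 = (10 + 0)*(-11) - 39 = 10*(-11) - 39 = -110 - 39 = -149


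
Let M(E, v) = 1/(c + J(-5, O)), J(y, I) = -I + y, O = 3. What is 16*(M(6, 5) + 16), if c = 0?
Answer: 254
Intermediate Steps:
J(y, I) = y - I
M(E, v) = -1/8 (M(E, v) = 1/(0 + (-5 - 1*3)) = 1/(0 + (-5 - 3)) = 1/(0 - 8) = 1/(-8) = -1/8)
16*(M(6, 5) + 16) = 16*(-1/8 + 16) = 16*(127/8) = 254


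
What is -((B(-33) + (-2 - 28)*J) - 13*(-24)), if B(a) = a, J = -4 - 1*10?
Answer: -699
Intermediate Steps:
J = -14 (J = -4 - 10 = -14)
-((B(-33) + (-2 - 28)*J) - 13*(-24)) = -((-33 + (-2 - 28)*(-14)) - 13*(-24)) = -((-33 - 30*(-14)) + 312) = -((-33 + 420) + 312) = -(387 + 312) = -1*699 = -699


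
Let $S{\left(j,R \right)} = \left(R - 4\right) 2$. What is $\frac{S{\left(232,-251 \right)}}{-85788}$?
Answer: $\frac{85}{14298} \approx 0.0059449$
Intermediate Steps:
$S{\left(j,R \right)} = -8 + 2 R$ ($S{\left(j,R \right)} = \left(R - 4\right) 2 = \left(-4 + R\right) 2 = -8 + 2 R$)
$\frac{S{\left(232,-251 \right)}}{-85788} = \frac{-8 + 2 \left(-251\right)}{-85788} = \left(-8 - 502\right) \left(- \frac{1}{85788}\right) = \left(-510\right) \left(- \frac{1}{85788}\right) = \frac{85}{14298}$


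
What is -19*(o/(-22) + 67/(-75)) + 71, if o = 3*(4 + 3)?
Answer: 175081/1650 ≈ 106.11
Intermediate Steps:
o = 21 (o = 3*7 = 21)
-19*(o/(-22) + 67/(-75)) + 71 = -19*(21/(-22) + 67/(-75)) + 71 = -19*(21*(-1/22) + 67*(-1/75)) + 71 = -19*(-21/22 - 67/75) + 71 = -19*(-3049/1650) + 71 = 57931/1650 + 71 = 175081/1650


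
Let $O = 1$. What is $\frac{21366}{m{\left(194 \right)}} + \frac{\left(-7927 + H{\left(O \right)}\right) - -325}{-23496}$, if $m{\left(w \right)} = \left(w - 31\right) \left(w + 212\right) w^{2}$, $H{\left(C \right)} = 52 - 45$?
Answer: $\frac{2364647527537}{7315113085896} \approx 0.32326$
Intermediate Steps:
$H{\left(C \right)} = 7$ ($H{\left(C \right)} = 52 - 45 = 7$)
$m{\left(w \right)} = w^{2} \left(-31 + w\right) \left(212 + w\right)$ ($m{\left(w \right)} = \left(-31 + w\right) \left(212 + w\right) w^{2} = w^{2} \left(-31 + w\right) \left(212 + w\right)$)
$\frac{21366}{m{\left(194 \right)}} + \frac{\left(-7927 + H{\left(O \right)}\right) - -325}{-23496} = \frac{21366}{194^{2} \left(-6572 + 194^{2} + 181 \cdot 194\right)} + \frac{\left(-7927 + 7\right) - -325}{-23496} = \frac{21366}{37636 \left(-6572 + 37636 + 35114\right)} + \left(-7920 + 325\right) \left(- \frac{1}{23496}\right) = \frac{21366}{37636 \cdot 66178} - - \frac{7595}{23496} = \frac{21366}{2490675208} + \frac{7595}{23496} = 21366 \cdot \frac{1}{2490675208} + \frac{7595}{23496} = \frac{10683}{1245337604} + \frac{7595}{23496} = \frac{2364647527537}{7315113085896}$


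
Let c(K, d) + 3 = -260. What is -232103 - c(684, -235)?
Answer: -231840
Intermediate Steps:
c(K, d) = -263 (c(K, d) = -3 - 260 = -263)
-232103 - c(684, -235) = -232103 - 1*(-263) = -232103 + 263 = -231840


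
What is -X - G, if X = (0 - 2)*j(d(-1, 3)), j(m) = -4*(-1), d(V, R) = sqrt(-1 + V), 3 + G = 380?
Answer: -369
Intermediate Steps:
G = 377 (G = -3 + 380 = 377)
j(m) = 4
X = -8 (X = (0 - 2)*4 = -2*4 = -8)
-X - G = -1*(-8) - 1*377 = 8 - 377 = -369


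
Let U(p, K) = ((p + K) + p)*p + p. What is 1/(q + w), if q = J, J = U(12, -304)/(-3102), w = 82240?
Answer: 517/42518638 ≈ 1.2159e-5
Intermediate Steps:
U(p, K) = p + p*(K + 2*p) (U(p, K) = ((K + p) + p)*p + p = (K + 2*p)*p + p = p*(K + 2*p) + p = p + p*(K + 2*p))
J = 558/517 (J = (12*(1 - 304 + 2*12))/(-3102) = (12*(1 - 304 + 24))*(-1/3102) = (12*(-279))*(-1/3102) = -3348*(-1/3102) = 558/517 ≈ 1.0793)
q = 558/517 ≈ 1.0793
1/(q + w) = 1/(558/517 + 82240) = 1/(42518638/517) = 517/42518638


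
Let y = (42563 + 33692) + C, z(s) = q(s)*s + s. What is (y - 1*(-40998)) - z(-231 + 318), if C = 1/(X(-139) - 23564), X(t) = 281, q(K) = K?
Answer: 2551746950/23283 ≈ 1.0960e+5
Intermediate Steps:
z(s) = s + s**2 (z(s) = s*s + s = s**2 + s = s + s**2)
C = -1/23283 (C = 1/(281 - 23564) = 1/(-23283) = -1/23283 ≈ -4.2950e-5)
y = 1775445164/23283 (y = (42563 + 33692) - 1/23283 = 76255 - 1/23283 = 1775445164/23283 ≈ 76255.)
(y - 1*(-40998)) - z(-231 + 318) = (1775445164/23283 - 1*(-40998)) - (-231 + 318)*(1 + (-231 + 318)) = (1775445164/23283 + 40998) - 87*(1 + 87) = 2730001598/23283 - 87*88 = 2730001598/23283 - 1*7656 = 2730001598/23283 - 7656 = 2551746950/23283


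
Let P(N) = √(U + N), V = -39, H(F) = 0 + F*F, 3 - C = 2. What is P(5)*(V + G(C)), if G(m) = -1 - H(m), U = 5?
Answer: -41*√10 ≈ -129.65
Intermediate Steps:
C = 1 (C = 3 - 1*2 = 3 - 2 = 1)
H(F) = F² (H(F) = 0 + F² = F²)
P(N) = √(5 + N)
G(m) = -1 - m²
P(5)*(V + G(C)) = √(5 + 5)*(-39 + (-1 - 1*1²)) = √10*(-39 + (-1 - 1*1)) = √10*(-39 + (-1 - 1)) = √10*(-39 - 2) = √10*(-41) = -41*√10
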